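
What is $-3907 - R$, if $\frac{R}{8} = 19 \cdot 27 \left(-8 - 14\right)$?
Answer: $86381$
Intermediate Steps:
$R = -90288$ ($R = 8 \cdot 19 \cdot 27 \left(-8 - 14\right) = 8 \cdot 513 \left(-22\right) = 8 \left(-11286\right) = -90288$)
$-3907 - R = -3907 - -90288 = -3907 + 90288 = 86381$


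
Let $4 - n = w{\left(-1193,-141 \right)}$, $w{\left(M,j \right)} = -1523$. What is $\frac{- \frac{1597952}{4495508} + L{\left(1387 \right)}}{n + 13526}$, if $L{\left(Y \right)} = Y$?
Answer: $\frac{1558417911}{16917720481} \approx 0.092117$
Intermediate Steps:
$n = 1527$ ($n = 4 - -1523 = 4 + 1523 = 1527$)
$\frac{- \frac{1597952}{4495508} + L{\left(1387 \right)}}{n + 13526} = \frac{- \frac{1597952}{4495508} + 1387}{1527 + 13526} = \frac{\left(-1597952\right) \frac{1}{4495508} + 1387}{15053} = \left(- \frac{399488}{1123877} + 1387\right) \frac{1}{15053} = \frac{1558417911}{1123877} \cdot \frac{1}{15053} = \frac{1558417911}{16917720481}$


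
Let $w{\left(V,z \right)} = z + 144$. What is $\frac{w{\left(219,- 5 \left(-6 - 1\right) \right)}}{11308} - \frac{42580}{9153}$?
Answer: $- \frac{479856253}{103502124} \approx -4.6362$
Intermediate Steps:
$w{\left(V,z \right)} = 144 + z$
$\frac{w{\left(219,- 5 \left(-6 - 1\right) \right)}}{11308} - \frac{42580}{9153} = \frac{144 - 5 \left(-6 - 1\right)}{11308} - \frac{42580}{9153} = \left(144 - -35\right) \frac{1}{11308} - \frac{42580}{9153} = \left(144 + 35\right) \frac{1}{11308} - \frac{42580}{9153} = 179 \cdot \frac{1}{11308} - \frac{42580}{9153} = \frac{179}{11308} - \frac{42580}{9153} = - \frac{479856253}{103502124}$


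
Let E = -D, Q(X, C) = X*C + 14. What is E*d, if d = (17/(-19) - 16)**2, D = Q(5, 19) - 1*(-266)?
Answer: -38640375/361 ≈ -1.0704e+5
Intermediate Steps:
Q(X, C) = 14 + C*X (Q(X, C) = C*X + 14 = 14 + C*X)
D = 375 (D = (14 + 19*5) - 1*(-266) = (14 + 95) + 266 = 109 + 266 = 375)
d = 103041/361 (d = (17*(-1/19) - 16)**2 = (-17/19 - 16)**2 = (-321/19)**2 = 103041/361 ≈ 285.43)
E = -375 (E = -1*375 = -375)
E*d = -375*103041/361 = -38640375/361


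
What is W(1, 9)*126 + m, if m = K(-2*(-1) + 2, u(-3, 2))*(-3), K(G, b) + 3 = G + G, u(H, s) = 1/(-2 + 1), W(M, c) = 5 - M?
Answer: 489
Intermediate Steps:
u(H, s) = -1 (u(H, s) = 1/(-1) = -1)
K(G, b) = -3 + 2*G (K(G, b) = -3 + (G + G) = -3 + 2*G)
m = -15 (m = (-3 + 2*(-2*(-1) + 2))*(-3) = (-3 + 2*(2 + 2))*(-3) = (-3 + 2*4)*(-3) = (-3 + 8)*(-3) = 5*(-3) = -15)
W(1, 9)*126 + m = (5 - 1*1)*126 - 15 = (5 - 1)*126 - 15 = 4*126 - 15 = 504 - 15 = 489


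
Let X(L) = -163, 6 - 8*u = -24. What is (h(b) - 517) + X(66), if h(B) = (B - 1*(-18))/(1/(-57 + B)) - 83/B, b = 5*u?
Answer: -2508137/1200 ≈ -2090.1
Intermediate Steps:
u = 15/4 (u = ¾ - ⅛*(-24) = ¾ + 3 = 15/4 ≈ 3.7500)
b = 75/4 (b = 5*(15/4) = 75/4 ≈ 18.750)
h(B) = -83/B + (-57 + B)*(18 + B) (h(B) = (B + 18)*(-57 + B) - 83/B = (18 + B)*(-57 + B) - 83/B = (-57 + B)*(18 + B) - 83/B = -83/B + (-57 + B)*(18 + B))
(h(b) - 517) + X(66) = ((-1026 + (75/4)² - 83/75/4 - 39*75/4) - 517) - 163 = ((-1026 + 5625/16 - 83*4/75 - 2925/4) - 517) - 163 = ((-1026 + 5625/16 - 332/75 - 2925/4) - 517) - 163 = (-1692137/1200 - 517) - 163 = -2312537/1200 - 163 = -2508137/1200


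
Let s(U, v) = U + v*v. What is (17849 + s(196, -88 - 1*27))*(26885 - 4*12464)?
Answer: -718303170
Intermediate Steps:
s(U, v) = U + v**2
(17849 + s(196, -88 - 1*27))*(26885 - 4*12464) = (17849 + (196 + (-88 - 1*27)**2))*(26885 - 4*12464) = (17849 + (196 + (-88 - 27)**2))*(26885 - 49856) = (17849 + (196 + (-115)**2))*(-22971) = (17849 + (196 + 13225))*(-22971) = (17849 + 13421)*(-22971) = 31270*(-22971) = -718303170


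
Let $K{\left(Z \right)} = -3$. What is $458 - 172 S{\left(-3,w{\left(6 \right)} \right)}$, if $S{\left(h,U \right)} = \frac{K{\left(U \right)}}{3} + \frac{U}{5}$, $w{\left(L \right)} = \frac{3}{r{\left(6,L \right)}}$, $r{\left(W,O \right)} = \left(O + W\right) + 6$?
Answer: $\frac{9364}{15} \approx 624.27$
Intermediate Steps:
$r{\left(W,O \right)} = 6 + O + W$
$w{\left(L \right)} = \frac{3}{12 + L}$ ($w{\left(L \right)} = \frac{3}{6 + L + 6} = \frac{3}{12 + L}$)
$S{\left(h,U \right)} = -1 + \frac{U}{5}$ ($S{\left(h,U \right)} = - \frac{3}{3} + \frac{U}{5} = \left(-3\right) \frac{1}{3} + U \frac{1}{5} = -1 + \frac{U}{5}$)
$458 - 172 S{\left(-3,w{\left(6 \right)} \right)} = 458 - 172 \left(-1 + \frac{3 \frac{1}{12 + 6}}{5}\right) = 458 - 172 \left(-1 + \frac{3 \cdot \frac{1}{18}}{5}\right) = 458 - 172 \left(-1 + \frac{1}{5} \cdot \frac{1}{6}\right) = 458 - 172 \left(-1 + \frac{1}{30}\right) = 458 - - \frac{2494}{15} = 458 + \frac{2494}{15} = \frac{9364}{15}$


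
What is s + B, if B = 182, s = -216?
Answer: -34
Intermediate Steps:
s + B = -216 + 182 = -34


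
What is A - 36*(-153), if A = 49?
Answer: 5557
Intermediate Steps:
A - 36*(-153) = 49 - 36*(-153) = 49 + 5508 = 5557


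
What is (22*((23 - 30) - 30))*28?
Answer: -22792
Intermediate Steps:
(22*((23 - 30) - 30))*28 = (22*(-7 - 30))*28 = (22*(-37))*28 = -814*28 = -22792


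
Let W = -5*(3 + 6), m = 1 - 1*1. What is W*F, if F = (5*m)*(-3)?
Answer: 0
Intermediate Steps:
m = 0 (m = 1 - 1 = 0)
W = -45 (W = -5*9 = -45)
F = 0 (F = (5*0)*(-3) = 0*(-3) = 0)
W*F = -45*0 = 0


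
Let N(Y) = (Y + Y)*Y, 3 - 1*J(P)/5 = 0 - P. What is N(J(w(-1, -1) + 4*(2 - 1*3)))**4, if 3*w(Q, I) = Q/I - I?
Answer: 6250000/6561 ≈ 952.60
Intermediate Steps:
w(Q, I) = -I/3 + Q/(3*I) (w(Q, I) = (Q/I - I)/3 = (-I + Q/I)/3 = -I/3 + Q/(3*I))
J(P) = 15 + 5*P (J(P) = 15 - 5*(0 - P) = 15 - (-5)*P = 15 + 5*P)
N(Y) = 2*Y**2 (N(Y) = (2*Y)*Y = 2*Y**2)
N(J(w(-1, -1) + 4*(2 - 1*3)))**4 = (2*(15 + 5*((1/3)*(-1 - 1*(-1)**2)/(-1) + 4*(2 - 1*3)))**2)**4 = (2*(15 + 5*((1/3)*(-1)*(-1 - 1*1) + 4*(2 - 3)))**2)**4 = (2*(15 + 5*((1/3)*(-1)*(-1 - 1) + 4*(-1)))**2)**4 = (2*(15 + 5*((1/3)*(-1)*(-2) - 4))**2)**4 = (2*(15 + 5*(2/3 - 4))**2)**4 = (2*(15 + 5*(-10/3))**2)**4 = (2*(15 - 50/3)**2)**4 = (2*(-5/3)**2)**4 = (2*(25/9))**4 = (50/9)**4 = 6250000/6561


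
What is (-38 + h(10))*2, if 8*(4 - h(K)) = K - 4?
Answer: -139/2 ≈ -69.500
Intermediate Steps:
h(K) = 9/2 - K/8 (h(K) = 4 - (K - 4)/8 = 4 - (-4 + K)/8 = 4 + (½ - K/8) = 9/2 - K/8)
(-38 + h(10))*2 = (-38 + (9/2 - ⅛*10))*2 = (-38 + (9/2 - 5/4))*2 = (-38 + 13/4)*2 = -139/4*2 = -139/2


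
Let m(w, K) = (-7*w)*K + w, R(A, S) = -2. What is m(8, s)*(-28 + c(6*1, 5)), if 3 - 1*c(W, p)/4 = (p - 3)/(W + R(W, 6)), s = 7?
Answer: 6912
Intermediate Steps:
c(W, p) = 12 - 4*(-3 + p)/(-2 + W) (c(W, p) = 12 - 4*(p - 3)/(W - 2) = 12 - 4*(-3 + p)/(-2 + W))
m(w, K) = w - 7*K*w (m(w, K) = -7*K*w + w = w - 7*K*w)
m(8, s)*(-28 + c(6*1, 5)) = (8*(1 - 7*7))*(-28 + 4*(-3 - 1*5 + 3*(6*1))/(-2 + 6*1)) = (8*(1 - 49))*(-28 + 4*(-3 - 5 + 3*6)/(-2 + 6)) = (8*(-48))*(-28 + 4*(-3 - 5 + 18)/4) = -384*(-28 + 4*(¼)*10) = -384*(-28 + 10) = -384*(-18) = 6912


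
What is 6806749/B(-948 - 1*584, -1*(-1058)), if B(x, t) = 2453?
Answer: 6806749/2453 ≈ 2774.9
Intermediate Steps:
6806749/B(-948 - 1*584, -1*(-1058)) = 6806749/2453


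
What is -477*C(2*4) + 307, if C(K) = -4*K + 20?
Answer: 6031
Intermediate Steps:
C(K) = 20 - 4*K
-477*C(2*4) + 307 = -477*(20 - 8*4) + 307 = -477*(20 - 4*8) + 307 = -477*(20 - 32) + 307 = -477*(-12) + 307 = 5724 + 307 = 6031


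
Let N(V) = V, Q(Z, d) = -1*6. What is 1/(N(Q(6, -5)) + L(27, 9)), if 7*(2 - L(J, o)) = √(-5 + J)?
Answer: -98/381 + 7*√22/762 ≈ -0.21413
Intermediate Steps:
Q(Z, d) = -6
L(J, o) = 2 - √(-5 + J)/7
1/(N(Q(6, -5)) + L(27, 9)) = 1/(-6 + (2 - √(-5 + 27)/7)) = 1/(-6 + (2 - √22/7)) = 1/(-4 - √22/7)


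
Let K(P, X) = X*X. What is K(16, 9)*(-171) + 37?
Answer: -13814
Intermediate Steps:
K(P, X) = X²
K(16, 9)*(-171) + 37 = 9²*(-171) + 37 = 81*(-171) + 37 = -13851 + 37 = -13814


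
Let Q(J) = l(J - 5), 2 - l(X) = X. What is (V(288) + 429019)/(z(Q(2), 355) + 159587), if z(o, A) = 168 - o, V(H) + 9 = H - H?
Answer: 42901/15975 ≈ 2.6855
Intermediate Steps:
l(X) = 2 - X
V(H) = -9 (V(H) = -9 + (H - H) = -9 + 0 = -9)
Q(J) = 7 - J (Q(J) = 2 - (J - 5) = 2 - (-5 + J) = 2 + (5 - J) = 7 - J)
(V(288) + 429019)/(z(Q(2), 355) + 159587) = (-9 + 429019)/((168 - (7 - 1*2)) + 159587) = 429010/((168 - (7 - 2)) + 159587) = 429010/((168 - 1*5) + 159587) = 429010/((168 - 5) + 159587) = 429010/(163 + 159587) = 429010/159750 = 429010*(1/159750) = 42901/15975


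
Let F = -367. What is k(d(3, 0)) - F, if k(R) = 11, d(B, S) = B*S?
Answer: 378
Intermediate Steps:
k(d(3, 0)) - F = 11 - 1*(-367) = 11 + 367 = 378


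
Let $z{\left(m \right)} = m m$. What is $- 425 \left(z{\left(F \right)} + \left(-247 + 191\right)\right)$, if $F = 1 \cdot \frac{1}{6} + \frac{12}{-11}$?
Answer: $\frac{102091375}{4356} \approx 23437.0$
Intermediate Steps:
$F = - \frac{61}{66}$ ($F = 1 \cdot \frac{1}{6} + 12 \left(- \frac{1}{11}\right) = \frac{1}{6} - \frac{12}{11} = - \frac{61}{66} \approx -0.92424$)
$z{\left(m \right)} = m^{2}$
$- 425 \left(z{\left(F \right)} + \left(-247 + 191\right)\right) = - 425 \left(\left(- \frac{61}{66}\right)^{2} + \left(-247 + 191\right)\right) = - 425 \left(\frac{3721}{4356} - 56\right) = \left(-425\right) \left(- \frac{240215}{4356}\right) = \frac{102091375}{4356}$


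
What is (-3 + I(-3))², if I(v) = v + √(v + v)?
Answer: (6 - I*√6)² ≈ 30.0 - 29.394*I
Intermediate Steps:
I(v) = v + √2*√v (I(v) = v + √(2*v) = v + √2*√v)
(-3 + I(-3))² = (-3 + (-3 + √2*√(-3)))² = (-3 + (-3 + √2*(I*√3)))² = (-3 + (-3 + I*√6))² = (-6 + I*√6)²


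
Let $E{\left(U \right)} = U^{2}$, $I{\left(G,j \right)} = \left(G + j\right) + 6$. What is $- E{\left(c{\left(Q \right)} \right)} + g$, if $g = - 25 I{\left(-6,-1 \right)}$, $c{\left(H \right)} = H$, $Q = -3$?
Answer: $16$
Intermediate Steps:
$I{\left(G,j \right)} = 6 + G + j$
$g = 25$ ($g = - 25 \left(6 - 6 - 1\right) = \left(-25\right) \left(-1\right) = 25$)
$- E{\left(c{\left(Q \right)} \right)} + g = - \left(-3\right)^{2} + 25 = \left(-1\right) 9 + 25 = -9 + 25 = 16$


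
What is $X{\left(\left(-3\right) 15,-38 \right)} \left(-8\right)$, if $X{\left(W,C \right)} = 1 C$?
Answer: $304$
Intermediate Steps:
$X{\left(W,C \right)} = C$
$X{\left(\left(-3\right) 15,-38 \right)} \left(-8\right) = \left(-38\right) \left(-8\right) = 304$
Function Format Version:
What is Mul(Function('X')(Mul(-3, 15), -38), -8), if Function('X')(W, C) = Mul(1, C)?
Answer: 304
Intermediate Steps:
Function('X')(W, C) = C
Mul(Function('X')(Mul(-3, 15), -38), -8) = Mul(-38, -8) = 304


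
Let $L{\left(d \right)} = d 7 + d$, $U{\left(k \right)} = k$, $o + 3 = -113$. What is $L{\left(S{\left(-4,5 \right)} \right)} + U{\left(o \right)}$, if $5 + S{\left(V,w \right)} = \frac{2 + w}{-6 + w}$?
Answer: $-212$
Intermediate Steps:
$o = -116$ ($o = -3 - 113 = -116$)
$S{\left(V,w \right)} = -5 + \frac{2 + w}{-6 + w}$
$L{\left(d \right)} = 8 d$ ($L{\left(d \right)} = 7 d + d = 8 d$)
$L{\left(S{\left(-4,5 \right)} \right)} + U{\left(o \right)} = 8 \frac{4 \left(8 - 5\right)}{-6 + 5} - 116 = 8 \frac{4 \left(8 - 5\right)}{-1} - 116 = 8 \cdot 4 \left(-1\right) 3 - 116 = 8 \left(-12\right) - 116 = -96 - 116 = -212$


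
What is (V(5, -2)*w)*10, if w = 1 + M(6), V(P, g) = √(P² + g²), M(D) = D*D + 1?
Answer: 380*√29 ≈ 2046.4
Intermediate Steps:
M(D) = 1 + D² (M(D) = D² + 1 = 1 + D²)
w = 38 (w = 1 + (1 + 6²) = 1 + (1 + 36) = 1 + 37 = 38)
(V(5, -2)*w)*10 = (√(5² + (-2)²)*38)*10 = (√(25 + 4)*38)*10 = (√29*38)*10 = (38*√29)*10 = 380*√29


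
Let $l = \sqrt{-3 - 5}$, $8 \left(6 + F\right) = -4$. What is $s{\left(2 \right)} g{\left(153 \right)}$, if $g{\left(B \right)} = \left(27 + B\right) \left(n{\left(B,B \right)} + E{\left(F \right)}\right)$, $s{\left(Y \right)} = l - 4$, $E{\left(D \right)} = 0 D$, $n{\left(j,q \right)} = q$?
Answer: $-110160 + 55080 i \sqrt{2} \approx -1.1016 \cdot 10^{5} + 77895.0 i$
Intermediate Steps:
$F = - \frac{13}{2}$ ($F = -6 + \frac{1}{8} \left(-4\right) = -6 - \frac{1}{2} = - \frac{13}{2} \approx -6.5$)
$E{\left(D \right)} = 0$
$l = 2 i \sqrt{2}$ ($l = \sqrt{-8} = 2 i \sqrt{2} \approx 2.8284 i$)
$s{\left(Y \right)} = -4 + 2 i \sqrt{2}$ ($s{\left(Y \right)} = 2 i \sqrt{2} - 4 = -4 + 2 i \sqrt{2}$)
$g{\left(B \right)} = B \left(27 + B\right)$ ($g{\left(B \right)} = \left(27 + B\right) \left(B + 0\right) = \left(27 + B\right) B = B \left(27 + B\right)$)
$s{\left(2 \right)} g{\left(153 \right)} = \left(-4 + 2 i \sqrt{2}\right) 153 \left(27 + 153\right) = \left(-4 + 2 i \sqrt{2}\right) 153 \cdot 180 = \left(-4 + 2 i \sqrt{2}\right) 27540 = -110160 + 55080 i \sqrt{2}$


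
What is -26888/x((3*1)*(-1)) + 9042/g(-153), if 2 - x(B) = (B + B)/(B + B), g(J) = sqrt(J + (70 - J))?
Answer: -26888 + 4521*sqrt(70)/35 ≈ -25807.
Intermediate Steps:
g(J) = sqrt(70)
x(B) = 1 (x(B) = 2 - (B + B)/(B + B) = 2 - 2*B/(2*B) = 2 - 2*B*1/(2*B) = 2 - 1*1 = 2 - 1 = 1)
-26888/x((3*1)*(-1)) + 9042/g(-153) = -26888/1 + 9042/(sqrt(70)) = -26888*1 + 9042*(sqrt(70)/70) = -26888 + 4521*sqrt(70)/35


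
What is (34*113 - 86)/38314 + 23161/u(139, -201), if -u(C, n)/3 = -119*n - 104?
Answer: -309521567/1368671865 ≈ -0.22615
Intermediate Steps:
u(C, n) = 312 + 357*n (u(C, n) = -3*(-119*n - 104) = -3*(-104 - 119*n) = 312 + 357*n)
(34*113 - 86)/38314 + 23161/u(139, -201) = (34*113 - 86)/38314 + 23161/(312 + 357*(-201)) = (3842 - 86)*(1/38314) + 23161/(312 - 71757) = 3756*(1/38314) + 23161/(-71445) = 1878/19157 + 23161*(-1/71445) = 1878/19157 - 23161/71445 = -309521567/1368671865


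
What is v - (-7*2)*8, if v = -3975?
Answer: -3863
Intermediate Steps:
v - (-7*2)*8 = -3975 - (-7*2)*8 = -3975 - (-14)*8 = -3975 - 1*(-112) = -3975 + 112 = -3863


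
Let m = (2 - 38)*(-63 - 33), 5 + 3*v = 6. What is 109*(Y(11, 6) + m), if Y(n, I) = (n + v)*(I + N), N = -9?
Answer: 372998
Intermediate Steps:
v = ⅓ (v = -5/3 + (⅓)*6 = -5/3 + 2 = ⅓ ≈ 0.33333)
Y(n, I) = (-9 + I)*(⅓ + n) (Y(n, I) = (n + ⅓)*(I - 9) = (⅓ + n)*(-9 + I) = (-9 + I)*(⅓ + n))
m = 3456 (m = -36*(-96) = 3456)
109*(Y(11, 6) + m) = 109*((-3 - 9*11 + (⅓)*6 + 6*11) + 3456) = 109*((-3 - 99 + 2 + 66) + 3456) = 109*(-34 + 3456) = 109*3422 = 372998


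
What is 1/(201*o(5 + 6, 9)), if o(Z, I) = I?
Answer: 1/1809 ≈ 0.00055279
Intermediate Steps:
1/(201*o(5 + 6, 9)) = 1/(201*9) = 1/1809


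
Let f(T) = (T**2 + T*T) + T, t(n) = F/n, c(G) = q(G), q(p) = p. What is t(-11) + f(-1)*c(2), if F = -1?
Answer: 23/11 ≈ 2.0909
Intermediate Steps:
c(G) = G
t(n) = -1/n
f(T) = T + 2*T**2 (f(T) = (T**2 + T**2) + T = 2*T**2 + T = T + 2*T**2)
t(-11) + f(-1)*c(2) = -1/(-11) - (1 + 2*(-1))*2 = -1*(-1/11) - (1 - 2)*2 = 1/11 - 1*(-1)*2 = 1/11 + 1*2 = 1/11 + 2 = 23/11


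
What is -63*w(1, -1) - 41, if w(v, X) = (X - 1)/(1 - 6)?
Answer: -331/5 ≈ -66.200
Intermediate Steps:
w(v, X) = 1/5 - X/5 (w(v, X) = (-1 + X)/(-5) = (-1 + X)*(-1/5) = 1/5 - X/5)
-63*w(1, -1) - 41 = -63*(1/5 - 1/5*(-1)) - 41 = -63*(1/5 + 1/5) - 41 = -63*2/5 - 41 = -126/5 - 41 = -331/5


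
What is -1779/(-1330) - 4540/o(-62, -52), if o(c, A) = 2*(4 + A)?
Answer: 776123/15960 ≈ 48.629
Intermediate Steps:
o(c, A) = 8 + 2*A
-1779/(-1330) - 4540/o(-62, -52) = -1779/(-1330) - 4540/(8 + 2*(-52)) = -1779*(-1/1330) - 4540/(8 - 104) = 1779/1330 - 4540/(-96) = 1779/1330 - 4540*(-1/96) = 1779/1330 + 1135/24 = 776123/15960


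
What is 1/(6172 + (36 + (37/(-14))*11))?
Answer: 14/86505 ≈ 0.00016184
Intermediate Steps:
1/(6172 + (36 + (37/(-14))*11)) = 1/(6172 + (36 + (37*(-1/14))*11)) = 1/(6172 + (36 - 37/14*11)) = 1/(6172 + (36 - 407/14)) = 1/(6172 + 97/14) = 1/(86505/14) = 14/86505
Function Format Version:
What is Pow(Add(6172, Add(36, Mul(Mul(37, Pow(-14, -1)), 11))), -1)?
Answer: Rational(14, 86505) ≈ 0.00016184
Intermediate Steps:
Pow(Add(6172, Add(36, Mul(Mul(37, Pow(-14, -1)), 11))), -1) = Pow(Add(6172, Add(36, Mul(Mul(37, Rational(-1, 14)), 11))), -1) = Pow(Add(6172, Add(36, Mul(Rational(-37, 14), 11))), -1) = Pow(Add(6172, Add(36, Rational(-407, 14))), -1) = Pow(Add(6172, Rational(97, 14)), -1) = Pow(Rational(86505, 14), -1) = Rational(14, 86505)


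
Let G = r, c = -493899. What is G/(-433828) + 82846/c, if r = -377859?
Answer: 150683267753/214267215372 ≈ 0.70325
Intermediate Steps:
G = -377859
G/(-433828) + 82846/c = -377859/(-433828) + 82846/(-493899) = -377859*(-1/433828) + 82846*(-1/493899) = 377859/433828 - 82846/493899 = 150683267753/214267215372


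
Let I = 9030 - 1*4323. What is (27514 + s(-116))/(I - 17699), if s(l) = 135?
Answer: -27649/12992 ≈ -2.1282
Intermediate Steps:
I = 4707 (I = 9030 - 4323 = 4707)
(27514 + s(-116))/(I - 17699) = (27514 + 135)/(4707 - 17699) = 27649/(-12992) = 27649*(-1/12992) = -27649/12992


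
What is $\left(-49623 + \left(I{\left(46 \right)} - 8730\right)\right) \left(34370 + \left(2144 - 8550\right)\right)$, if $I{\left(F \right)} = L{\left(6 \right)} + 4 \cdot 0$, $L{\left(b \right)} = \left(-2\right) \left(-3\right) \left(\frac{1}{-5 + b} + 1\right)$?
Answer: $-1631447724$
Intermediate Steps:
$L{\left(b \right)} = 6 + \frac{6}{-5 + b}$ ($L{\left(b \right)} = 6 \left(1 + \frac{1}{-5 + b}\right) = 6 + \frac{6}{-5 + b}$)
$I{\left(F \right)} = 12$ ($I{\left(F \right)} = \frac{6 \left(-4 + 6\right)}{-5 + 6} + 4 \cdot 0 = 6 \cdot 1^{-1} \cdot 2 + 0 = 6 \cdot 1 \cdot 2 + 0 = 12 + 0 = 12$)
$\left(-49623 + \left(I{\left(46 \right)} - 8730\right)\right) \left(34370 + \left(2144 - 8550\right)\right) = \left(-49623 + \left(12 - 8730\right)\right) \left(34370 + \left(2144 - 8550\right)\right) = \left(-49623 - 8718\right) \left(34370 - 6406\right) = \left(-58341\right) 27964 = -1631447724$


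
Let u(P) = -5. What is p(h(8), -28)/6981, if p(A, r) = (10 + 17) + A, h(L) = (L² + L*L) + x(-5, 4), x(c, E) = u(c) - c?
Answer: 155/6981 ≈ 0.022203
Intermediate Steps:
x(c, E) = -5 - c
h(L) = 2*L² (h(L) = (L² + L*L) + (-5 - 1*(-5)) = (L² + L²) + (-5 + 5) = 2*L² + 0 = 2*L²)
p(A, r) = 27 + A
p(h(8), -28)/6981 = (27 + 2*8²)/6981 = (27 + 2*64)*(1/6981) = (27 + 128)*(1/6981) = 155*(1/6981) = 155/6981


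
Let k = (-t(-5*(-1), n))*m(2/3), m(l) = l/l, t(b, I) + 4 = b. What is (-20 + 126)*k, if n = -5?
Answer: -106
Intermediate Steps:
t(b, I) = -4 + b
m(l) = 1
k = -1 (k = -(-4 - 5*(-1))*1 = -(-4 + 5)*1 = -1*1*1 = -1*1 = -1)
(-20 + 126)*k = (-20 + 126)*(-1) = 106*(-1) = -106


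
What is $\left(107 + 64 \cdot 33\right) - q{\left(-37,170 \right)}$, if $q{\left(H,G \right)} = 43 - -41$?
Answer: $2135$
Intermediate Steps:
$q{\left(H,G \right)} = 84$ ($q{\left(H,G \right)} = 43 + 41 = 84$)
$\left(107 + 64 \cdot 33\right) - q{\left(-37,170 \right)} = \left(107 + 64 \cdot 33\right) - 84 = \left(107 + 2112\right) - 84 = 2219 - 84 = 2135$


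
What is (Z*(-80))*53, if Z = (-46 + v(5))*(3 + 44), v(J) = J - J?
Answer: 9166880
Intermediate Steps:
v(J) = 0
Z = -2162 (Z = (-46 + 0)*(3 + 44) = -46*47 = -2162)
(Z*(-80))*53 = -2162*(-80)*53 = 172960*53 = 9166880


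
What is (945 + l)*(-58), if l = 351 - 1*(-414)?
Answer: -99180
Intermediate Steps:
l = 765 (l = 351 + 414 = 765)
(945 + l)*(-58) = (945 + 765)*(-58) = 1710*(-58) = -99180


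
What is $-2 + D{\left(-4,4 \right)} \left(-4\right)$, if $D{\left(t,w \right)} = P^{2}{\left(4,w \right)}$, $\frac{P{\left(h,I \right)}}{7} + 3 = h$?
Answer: $-198$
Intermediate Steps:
$P{\left(h,I \right)} = -21 + 7 h$
$D{\left(t,w \right)} = 49$ ($D{\left(t,w \right)} = \left(-21 + 7 \cdot 4\right)^{2} = \left(-21 + 28\right)^{2} = 7^{2} = 49$)
$-2 + D{\left(-4,4 \right)} \left(-4\right) = -2 + 49 \left(-4\right) = -2 - 196 = -198$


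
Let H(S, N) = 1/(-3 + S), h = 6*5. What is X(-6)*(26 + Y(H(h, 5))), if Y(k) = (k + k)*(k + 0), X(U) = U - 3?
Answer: -18956/81 ≈ -234.02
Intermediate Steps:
X(U) = -3 + U
h = 30
Y(k) = 2*k² (Y(k) = (2*k)*k = 2*k²)
X(-6)*(26 + Y(H(h, 5))) = (-3 - 6)*(26 + 2*(1/(-3 + 30))²) = -9*(26 + 2*(1/27)²) = -9*(26 + 2*(1/729)) = -9*(26 + 2/729) = -9*18956/729 = -18956/81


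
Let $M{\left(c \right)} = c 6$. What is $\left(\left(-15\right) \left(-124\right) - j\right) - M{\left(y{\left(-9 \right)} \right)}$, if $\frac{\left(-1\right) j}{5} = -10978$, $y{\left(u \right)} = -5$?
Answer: $-53000$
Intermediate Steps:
$M{\left(c \right)} = 6 c$
$j = 54890$ ($j = \left(-5\right) \left(-10978\right) = 54890$)
$\left(\left(-15\right) \left(-124\right) - j\right) - M{\left(y{\left(-9 \right)} \right)} = \left(\left(-15\right) \left(-124\right) - 54890\right) - 6 \left(-5\right) = \left(1860 - 54890\right) - -30 = -53030 + 30 = -53000$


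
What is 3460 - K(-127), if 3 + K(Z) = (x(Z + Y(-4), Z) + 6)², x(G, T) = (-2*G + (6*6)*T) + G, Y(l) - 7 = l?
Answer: -19727901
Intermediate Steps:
Y(l) = 7 + l
x(G, T) = -G + 36*T (x(G, T) = (-2*G + 36*T) + G = -G + 36*T)
K(Z) = -3 + (3 + 35*Z)² (K(Z) = -3 + ((-(Z + (7 - 4)) + 36*Z) + 6)² = -3 + ((-(Z + 3) + 36*Z) + 6)² = -3 + ((-(3 + Z) + 36*Z) + 6)² = -3 + (((-3 - Z) + 36*Z) + 6)² = -3 + ((-3 + 35*Z) + 6)² = -3 + (3 + 35*Z)²)
3460 - K(-127) = 3460 - (-3 + (3 + 35*(-127))²) = 3460 - (-3 + (3 - 4445)²) = 3460 - (-3 + (-4442)²) = 3460 - (-3 + 19731364) = 3460 - 1*19731361 = 3460 - 19731361 = -19727901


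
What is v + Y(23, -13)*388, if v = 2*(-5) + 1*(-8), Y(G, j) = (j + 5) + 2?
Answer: -2346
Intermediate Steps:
Y(G, j) = 7 + j (Y(G, j) = (5 + j) + 2 = 7 + j)
v = -18 (v = -10 - 8 = -18)
v + Y(23, -13)*388 = -18 + (7 - 13)*388 = -18 - 6*388 = -18 - 2328 = -2346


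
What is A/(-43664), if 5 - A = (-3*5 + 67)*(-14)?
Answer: -733/43664 ≈ -0.016787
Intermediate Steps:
A = 733 (A = 5 - (-3*5 + 67)*(-14) = 5 - (-15 + 67)*(-14) = 5 - 52*(-14) = 5 - 1*(-728) = 5 + 728 = 733)
A/(-43664) = 733/(-43664) = 733*(-1/43664) = -733/43664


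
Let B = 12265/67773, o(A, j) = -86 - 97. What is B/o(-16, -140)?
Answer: -12265/12402459 ≈ -0.00098892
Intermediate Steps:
o(A, j) = -183
B = 12265/67773 (B = 12265*(1/67773) = 12265/67773 ≈ 0.18097)
B/o(-16, -140) = (12265/67773)/(-183) = (12265/67773)*(-1/183) = -12265/12402459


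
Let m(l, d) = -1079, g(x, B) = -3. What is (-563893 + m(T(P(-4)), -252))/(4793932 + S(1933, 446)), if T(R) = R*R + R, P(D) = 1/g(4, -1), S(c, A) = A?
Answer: -94162/799063 ≈ -0.11784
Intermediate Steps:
P(D) = -⅓ (P(D) = 1/(-3) = -⅓)
T(R) = R + R² (T(R) = R² + R = R + R²)
(-563893 + m(T(P(-4)), -252))/(4793932 + S(1933, 446)) = (-563893 - 1079)/(4793932 + 446) = -564972/4794378 = -564972*1/4794378 = -94162/799063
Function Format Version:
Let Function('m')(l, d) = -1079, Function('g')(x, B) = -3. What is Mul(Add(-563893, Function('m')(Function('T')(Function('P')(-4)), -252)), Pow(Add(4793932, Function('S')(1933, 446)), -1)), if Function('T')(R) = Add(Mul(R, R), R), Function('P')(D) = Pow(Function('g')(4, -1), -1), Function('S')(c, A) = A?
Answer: Rational(-94162, 799063) ≈ -0.11784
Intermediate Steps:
Function('P')(D) = Rational(-1, 3) (Function('P')(D) = Pow(-3, -1) = Rational(-1, 3))
Function('T')(R) = Add(R, Pow(R, 2)) (Function('T')(R) = Add(Pow(R, 2), R) = Add(R, Pow(R, 2)))
Mul(Add(-563893, Function('m')(Function('T')(Function('P')(-4)), -252)), Pow(Add(4793932, Function('S')(1933, 446)), -1)) = Mul(Add(-563893, -1079), Pow(Add(4793932, 446), -1)) = Mul(-564972, Pow(4794378, -1)) = Mul(-564972, Rational(1, 4794378)) = Rational(-94162, 799063)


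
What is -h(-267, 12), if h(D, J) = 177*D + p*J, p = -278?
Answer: 50595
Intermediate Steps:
h(D, J) = -278*J + 177*D (h(D, J) = 177*D - 278*J = -278*J + 177*D)
-h(-267, 12) = -(-278*12 + 177*(-267)) = -(-3336 - 47259) = -1*(-50595) = 50595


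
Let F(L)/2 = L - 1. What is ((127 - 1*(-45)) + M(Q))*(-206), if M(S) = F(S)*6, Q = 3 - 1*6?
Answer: -25544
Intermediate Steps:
F(L) = -2 + 2*L (F(L) = 2*(L - 1) = 2*(-1 + L) = -2 + 2*L)
Q = -3 (Q = 3 - 6 = -3)
M(S) = -12 + 12*S (M(S) = (-2 + 2*S)*6 = -12 + 12*S)
((127 - 1*(-45)) + M(Q))*(-206) = ((127 - 1*(-45)) + (-12 + 12*(-3)))*(-206) = ((127 + 45) + (-12 - 36))*(-206) = (172 - 48)*(-206) = 124*(-206) = -25544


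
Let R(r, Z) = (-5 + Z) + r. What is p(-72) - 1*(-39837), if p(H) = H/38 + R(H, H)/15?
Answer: 11350174/285 ≈ 39825.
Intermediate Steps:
R(r, Z) = -5 + Z + r
p(H) = -⅓ + 91*H/570 (p(H) = H/38 + (-5 + H + H)/15 = H*(1/38) + (-5 + 2*H)*(1/15) = H/38 + (-⅓ + 2*H/15) = -⅓ + 91*H/570)
p(-72) - 1*(-39837) = (-⅓ + (91/570)*(-72)) - 1*(-39837) = (-⅓ - 1092/95) + 39837 = -3371/285 + 39837 = 11350174/285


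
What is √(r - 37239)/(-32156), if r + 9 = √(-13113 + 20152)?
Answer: -I*√(37248 - √7039)/32156 ≈ -0.0059951*I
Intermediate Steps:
r = -9 + √7039 (r = -9 + √(-13113 + 20152) = -9 + √7039 ≈ 74.899)
√(r - 37239)/(-32156) = √((-9 + √7039) - 37239)/(-32156) = √(-37248 + √7039)*(-1/32156) = -√(-37248 + √7039)/32156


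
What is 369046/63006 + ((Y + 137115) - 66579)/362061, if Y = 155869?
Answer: 24647006206/3802002561 ≈ 6.4826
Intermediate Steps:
369046/63006 + ((Y + 137115) - 66579)/362061 = 369046/63006 + ((155869 + 137115) - 66579)/362061 = 369046*(1/63006) + (292984 - 66579)*(1/362061) = 184523/31503 + 226405*(1/362061) = 184523/31503 + 226405/362061 = 24647006206/3802002561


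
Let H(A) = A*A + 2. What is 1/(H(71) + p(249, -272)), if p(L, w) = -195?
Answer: 1/4848 ≈ 0.00020627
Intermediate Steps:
H(A) = 2 + A² (H(A) = A² + 2 = 2 + A²)
1/(H(71) + p(249, -272)) = 1/((2 + 71²) - 195) = 1/((2 + 5041) - 195) = 1/(5043 - 195) = 1/4848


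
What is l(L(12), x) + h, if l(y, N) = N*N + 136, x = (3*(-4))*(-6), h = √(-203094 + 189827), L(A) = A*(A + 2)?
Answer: 5320 + I*√13267 ≈ 5320.0 + 115.18*I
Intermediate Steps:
L(A) = A*(2 + A)
h = I*√13267 (h = √(-13267) = I*√13267 ≈ 115.18*I)
x = 72 (x = -12*(-6) = 72)
l(y, N) = 136 + N² (l(y, N) = N² + 136 = 136 + N²)
l(L(12), x) + h = (136 + 72²) + I*√13267 = (136 + 5184) + I*√13267 = 5320 + I*√13267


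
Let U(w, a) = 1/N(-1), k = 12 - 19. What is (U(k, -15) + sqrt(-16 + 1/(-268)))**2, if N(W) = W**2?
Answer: (134 + I*sqrt(287363))**2/17956 ≈ -15.004 + 8.0009*I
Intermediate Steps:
k = -7
U(w, a) = 1 (U(w, a) = 1/((-1)**2) = 1/1 = 1)
(U(k, -15) + sqrt(-16 + 1/(-268)))**2 = (1 + sqrt(-16 + 1/(-268)))**2 = (1 + sqrt(-16 - 1/268))**2 = (1 + sqrt(-4289/268))**2 = (1 + I*sqrt(287363)/134)**2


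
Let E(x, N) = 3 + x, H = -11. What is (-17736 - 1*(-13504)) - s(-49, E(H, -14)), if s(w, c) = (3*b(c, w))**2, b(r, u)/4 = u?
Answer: -349976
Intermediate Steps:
b(r, u) = 4*u
s(w, c) = 144*w**2 (s(w, c) = (3*(4*w))**2 = (12*w)**2 = 144*w**2)
(-17736 - 1*(-13504)) - s(-49, E(H, -14)) = (-17736 - 1*(-13504)) - 144*(-49)**2 = (-17736 + 13504) - 144*2401 = -4232 - 1*345744 = -4232 - 345744 = -349976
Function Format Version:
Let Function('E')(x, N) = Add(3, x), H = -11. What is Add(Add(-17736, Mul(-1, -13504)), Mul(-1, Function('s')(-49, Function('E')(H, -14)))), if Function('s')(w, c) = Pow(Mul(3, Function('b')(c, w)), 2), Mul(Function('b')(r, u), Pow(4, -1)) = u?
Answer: -349976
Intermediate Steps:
Function('b')(r, u) = Mul(4, u)
Function('s')(w, c) = Mul(144, Pow(w, 2)) (Function('s')(w, c) = Pow(Mul(3, Mul(4, w)), 2) = Pow(Mul(12, w), 2) = Mul(144, Pow(w, 2)))
Add(Add(-17736, Mul(-1, -13504)), Mul(-1, Function('s')(-49, Function('E')(H, -14)))) = Add(Add(-17736, Mul(-1, -13504)), Mul(-1, Mul(144, Pow(-49, 2)))) = Add(Add(-17736, 13504), Mul(-1, Mul(144, 2401))) = Add(-4232, Mul(-1, 345744)) = Add(-4232, -345744) = -349976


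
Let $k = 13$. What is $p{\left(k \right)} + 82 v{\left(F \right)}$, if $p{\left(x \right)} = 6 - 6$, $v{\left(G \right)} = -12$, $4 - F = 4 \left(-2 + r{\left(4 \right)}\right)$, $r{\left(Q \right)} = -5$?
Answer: $-984$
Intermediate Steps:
$F = 32$ ($F = 4 - 4 \left(-2 - 5\right) = 4 - 4 \left(-7\right) = 4 - -28 = 4 + 28 = 32$)
$p{\left(x \right)} = 0$
$p{\left(k \right)} + 82 v{\left(F \right)} = 0 + 82 \left(-12\right) = 0 - 984 = -984$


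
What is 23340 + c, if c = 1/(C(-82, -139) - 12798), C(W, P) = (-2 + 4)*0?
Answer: 298705319/12798 ≈ 23340.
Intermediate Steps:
C(W, P) = 0 (C(W, P) = 2*0 = 0)
c = -1/12798 (c = 1/(0 - 12798) = 1/(-12798) = -1/12798 ≈ -7.8137e-5)
23340 + c = 23340 - 1/12798 = 298705319/12798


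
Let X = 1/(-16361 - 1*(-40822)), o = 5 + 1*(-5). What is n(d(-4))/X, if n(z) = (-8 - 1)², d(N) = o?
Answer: 1981341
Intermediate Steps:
o = 0 (o = 5 - 5 = 0)
d(N) = 0
n(z) = 81 (n(z) = (-9)² = 81)
X = 1/24461 (X = 1/(-16361 + 40822) = 1/24461 ≈ 4.0881e-5)
n(d(-4))/X = 81/(1/24461) = 81*24461 = 1981341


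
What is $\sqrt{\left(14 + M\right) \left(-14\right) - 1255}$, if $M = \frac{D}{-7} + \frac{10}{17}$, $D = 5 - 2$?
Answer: $\frac{9 i \sqrt{5185}}{17} \approx 38.121 i$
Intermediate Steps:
$D = 3$ ($D = 5 - 2 = 3$)
$M = \frac{19}{119}$ ($M = \frac{3}{-7} + \frac{10}{17} = 3 \left(- \frac{1}{7}\right) + 10 \cdot \frac{1}{17} = - \frac{3}{7} + \frac{10}{17} = \frac{19}{119} \approx 0.15966$)
$\sqrt{\left(14 + M\right) \left(-14\right) - 1255} = \sqrt{\left(14 + \frac{19}{119}\right) \left(-14\right) - 1255} = \sqrt{\frac{1685}{119} \left(-14\right) - 1255} = \sqrt{- \frac{3370}{17} - 1255} = \sqrt{- \frac{24705}{17}} = \frac{9 i \sqrt{5185}}{17}$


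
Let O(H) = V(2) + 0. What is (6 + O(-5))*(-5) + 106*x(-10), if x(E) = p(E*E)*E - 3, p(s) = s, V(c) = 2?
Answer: -106358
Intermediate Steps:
O(H) = 2 (O(H) = 2 + 0 = 2)
x(E) = -3 + E³ (x(E) = (E*E)*E - 3 = E²*E - 3 = E³ - 3 = -3 + E³)
(6 + O(-5))*(-5) + 106*x(-10) = (6 + 2)*(-5) + 106*(-3 + (-10)³) = 8*(-5) + 106*(-3 - 1000) = -40 + 106*(-1003) = -40 - 106318 = -106358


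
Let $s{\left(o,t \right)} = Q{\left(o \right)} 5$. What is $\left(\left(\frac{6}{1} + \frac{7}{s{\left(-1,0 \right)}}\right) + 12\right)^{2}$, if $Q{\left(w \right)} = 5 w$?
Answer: $\frac{196249}{625} \approx 314.0$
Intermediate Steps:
$s{\left(o,t \right)} = 25 o$ ($s{\left(o,t \right)} = 5 o 5 = 25 o$)
$\left(\left(\frac{6}{1} + \frac{7}{s{\left(-1,0 \right)}}\right) + 12\right)^{2} = \left(\left(\frac{6}{1} + \frac{7}{25 \left(-1\right)}\right) + 12\right)^{2} = \left(\left(6 \cdot 1 + \frac{7}{-25}\right) + 12\right)^{2} = \left(\left(6 + 7 \left(- \frac{1}{25}\right)\right) + 12\right)^{2} = \left(\left(6 - \frac{7}{25}\right) + 12\right)^{2} = \left(\frac{143}{25} + 12\right)^{2} = \left(\frac{443}{25}\right)^{2} = \frac{196249}{625}$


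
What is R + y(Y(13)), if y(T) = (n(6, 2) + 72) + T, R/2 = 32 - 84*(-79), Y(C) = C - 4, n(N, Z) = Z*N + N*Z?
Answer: 13441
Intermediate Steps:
n(N, Z) = 2*N*Z (n(N, Z) = N*Z + N*Z = 2*N*Z)
Y(C) = -4 + C
R = 13336 (R = 2*(32 - 84*(-79)) = 2*(32 + 6636) = 2*6668 = 13336)
y(T) = 96 + T (y(T) = (2*6*2 + 72) + T = (24 + 72) + T = 96 + T)
R + y(Y(13)) = 13336 + (96 + (-4 + 13)) = 13336 + (96 + 9) = 13336 + 105 = 13441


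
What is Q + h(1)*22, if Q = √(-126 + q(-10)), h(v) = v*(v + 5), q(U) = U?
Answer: 132 + 2*I*√34 ≈ 132.0 + 11.662*I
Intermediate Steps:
h(v) = v*(5 + v)
Q = 2*I*√34 (Q = √(-126 - 10) = √(-136) = 2*I*√34 ≈ 11.662*I)
Q + h(1)*22 = 2*I*√34 + (1*(5 + 1))*22 = 2*I*√34 + (1*6)*22 = 2*I*√34 + 6*22 = 2*I*√34 + 132 = 132 + 2*I*√34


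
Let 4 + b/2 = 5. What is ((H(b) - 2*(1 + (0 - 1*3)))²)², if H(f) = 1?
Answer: 625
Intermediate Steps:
b = 2 (b = -8 + 2*5 = -8 + 10 = 2)
((H(b) - 2*(1 + (0 - 1*3)))²)² = ((1 - 2*(1 + (0 - 1*3)))²)² = ((1 - 2*(1 + (0 - 3)))²)² = ((1 - 2*(1 - 3))²)² = ((1 - 2*(-2))²)² = ((1 + 4)²)² = (5²)² = 25² = 625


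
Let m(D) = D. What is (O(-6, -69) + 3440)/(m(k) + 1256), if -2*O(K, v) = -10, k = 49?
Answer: 689/261 ≈ 2.6398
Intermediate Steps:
O(K, v) = 5 (O(K, v) = -½*(-10) = 5)
(O(-6, -69) + 3440)/(m(k) + 1256) = (5 + 3440)/(49 + 1256) = 3445/1305 = 3445*(1/1305) = 689/261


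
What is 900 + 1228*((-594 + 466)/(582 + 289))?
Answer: 626716/871 ≈ 719.54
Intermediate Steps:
900 + 1228*((-594 + 466)/(582 + 289)) = 900 + 1228*(-128/871) = 900 - 157184/871 = 626716/871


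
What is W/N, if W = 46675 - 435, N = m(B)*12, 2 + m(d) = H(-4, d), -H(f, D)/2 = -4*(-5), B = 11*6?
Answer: -5780/63 ≈ -91.746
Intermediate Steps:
B = 66
H(f, D) = -40 (H(f, D) = -(-8)*(-5) = -2*20 = -40)
m(d) = -42 (m(d) = -2 - 40 = -42)
N = -504 (N = -42*12 = -504)
W = 46240
W/N = 46240/(-504) = 46240*(-1/504) = -5780/63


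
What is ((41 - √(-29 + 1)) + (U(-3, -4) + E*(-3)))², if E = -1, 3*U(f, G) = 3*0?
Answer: 1908 - 176*I*√7 ≈ 1908.0 - 465.65*I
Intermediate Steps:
U(f, G) = 0 (U(f, G) = (3*0)/3 = (⅓)*0 = 0)
((41 - √(-29 + 1)) + (U(-3, -4) + E*(-3)))² = ((41 - √(-29 + 1)) + (0 - 1*(-3)))² = ((41 - √(-28)) + (0 + 3))² = ((41 - 2*I*√7) + 3)² = (44 - 2*I*√7)²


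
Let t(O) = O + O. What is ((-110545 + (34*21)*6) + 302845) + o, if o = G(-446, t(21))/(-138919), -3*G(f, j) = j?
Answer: 27309252710/138919 ≈ 1.9658e+5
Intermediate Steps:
t(O) = 2*O
G(f, j) = -j/3
o = 14/138919 (o = -2*21/3/(-138919) = -1/3*42*(-1/138919) = -14*(-1/138919) = 14/138919 ≈ 0.00010078)
((-110545 + (34*21)*6) + 302845) + o = ((-110545 + (34*21)*6) + 302845) + 14/138919 = ((-110545 + 714*6) + 302845) + 14/138919 = ((-110545 + 4284) + 302845) + 14/138919 = (-106261 + 302845) + 14/138919 = 196584 + 14/138919 = 27309252710/138919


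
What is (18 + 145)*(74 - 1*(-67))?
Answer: 22983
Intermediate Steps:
(18 + 145)*(74 - 1*(-67)) = 163*(74 + 67) = 163*141 = 22983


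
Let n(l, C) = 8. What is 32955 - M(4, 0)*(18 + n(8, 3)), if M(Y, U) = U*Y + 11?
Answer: 32669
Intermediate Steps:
M(Y, U) = 11 + U*Y
32955 - M(4, 0)*(18 + n(8, 3)) = 32955 - (11 + 0*4)*(18 + 8) = 32955 - (11 + 0)*26 = 32955 - 11*26 = 32955 - 1*286 = 32955 - 286 = 32669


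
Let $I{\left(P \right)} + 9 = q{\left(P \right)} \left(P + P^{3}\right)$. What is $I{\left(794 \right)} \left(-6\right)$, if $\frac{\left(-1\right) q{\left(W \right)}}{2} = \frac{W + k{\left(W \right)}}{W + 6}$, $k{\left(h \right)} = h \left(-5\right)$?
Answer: $- \frac{596175269448}{25} \approx -2.3847 \cdot 10^{10}$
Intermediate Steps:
$k{\left(h \right)} = - 5 h$
$q{\left(W \right)} = \frac{8 W}{6 + W}$ ($q{\left(W \right)} = - 2 \frac{W - 5 W}{W + 6} = - 2 \frac{\left(-4\right) W}{6 + W} = - 2 \left(- \frac{4 W}{6 + W}\right) = \frac{8 W}{6 + W}$)
$I{\left(P \right)} = -9 + \frac{8 P \left(P + P^{3}\right)}{6 + P}$ ($I{\left(P \right)} = -9 + \frac{8 P}{6 + P} \left(P + P^{3}\right) = -9 + \frac{8 P \left(P + P^{3}\right)}{6 + P}$)
$I{\left(794 \right)} \left(-6\right) = \frac{-54 - 7146 + 8 \cdot 794^{2} + 8 \cdot 794^{4}}{6 + 794} \left(-6\right) = \frac{-54 - 7146 + 8 \cdot 630436 + 8 \cdot 397449550096}{800} \left(-6\right) = \frac{-54 - 7146 + 5043488 + 3179596400768}{800} \left(-6\right) = \frac{1}{800} \cdot 3179601437056 \left(-6\right) = \frac{99362544908}{25} \left(-6\right) = - \frac{596175269448}{25}$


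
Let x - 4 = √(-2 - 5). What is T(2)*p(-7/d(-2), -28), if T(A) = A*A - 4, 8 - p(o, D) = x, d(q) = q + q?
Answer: 0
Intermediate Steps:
d(q) = 2*q
x = 4 + I*√7 (x = 4 + √(-2 - 5) = 4 + √(-7) = 4 + I*√7 ≈ 4.0 + 2.6458*I)
p(o, D) = 4 - I*√7 (p(o, D) = 8 - (4 + I*√7) = 8 + (-4 - I*√7) = 4 - I*√7)
T(A) = -4 + A² (T(A) = A² - 4 = -4 + A²)
T(2)*p(-7/d(-2), -28) = (-4 + 2²)*(4 - I*√7) = (-4 + 4)*(4 - I*√7) = 0*(4 - I*√7) = 0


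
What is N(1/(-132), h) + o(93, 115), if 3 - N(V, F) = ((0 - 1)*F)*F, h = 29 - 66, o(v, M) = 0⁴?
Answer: 1372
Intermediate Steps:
o(v, M) = 0
h = -37
N(V, F) = 3 + F² (N(V, F) = 3 - (0 - 1)*F*F = 3 - (-F)*F = 3 - (-1)*F² = 3 + F²)
N(1/(-132), h) + o(93, 115) = (3 + (-37)²) + 0 = (3 + 1369) + 0 = 1372 + 0 = 1372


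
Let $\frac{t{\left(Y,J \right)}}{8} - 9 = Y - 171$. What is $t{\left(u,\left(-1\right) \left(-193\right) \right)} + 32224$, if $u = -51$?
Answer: $30520$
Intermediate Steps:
$t{\left(Y,J \right)} = -1296 + 8 Y$ ($t{\left(Y,J \right)} = 72 + 8 \left(Y - 171\right) = 72 + 8 \left(-171 + Y\right) = 72 + \left(-1368 + 8 Y\right) = -1296 + 8 Y$)
$t{\left(u,\left(-1\right) \left(-193\right) \right)} + 32224 = \left(-1296 + 8 \left(-51\right)\right) + 32224 = \left(-1296 - 408\right) + 32224 = -1704 + 32224 = 30520$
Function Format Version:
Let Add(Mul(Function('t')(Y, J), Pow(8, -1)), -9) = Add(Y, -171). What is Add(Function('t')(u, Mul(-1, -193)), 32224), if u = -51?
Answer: 30520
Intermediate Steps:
Function('t')(Y, J) = Add(-1296, Mul(8, Y)) (Function('t')(Y, J) = Add(72, Mul(8, Add(Y, -171))) = Add(72, Mul(8, Add(-171, Y))) = Add(72, Add(-1368, Mul(8, Y))) = Add(-1296, Mul(8, Y)))
Add(Function('t')(u, Mul(-1, -193)), 32224) = Add(Add(-1296, Mul(8, -51)), 32224) = Add(Add(-1296, -408), 32224) = Add(-1704, 32224) = 30520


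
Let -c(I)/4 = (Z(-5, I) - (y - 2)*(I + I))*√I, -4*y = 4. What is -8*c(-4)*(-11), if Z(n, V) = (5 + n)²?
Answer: 16896*I ≈ 16896.0*I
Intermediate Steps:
y = -1 (y = -¼*4 = -1)
c(I) = -24*I^(3/2) (c(I) = -4*((5 - 5)² - (-1 - 2)*(I + I))*√I = -4*(0² - (-3)*2*I)*√I = -4*(0 - (-6)*I)*√I = -4*(0 + 6*I)*√I = -4*6*I*√I = -24*I^(3/2))
-8*c(-4)*(-11) = -(-192)*(-4)^(3/2)*(-11) = -(-192)*(-8*I)*(-11) = -1536*I*(-11) = 16896*I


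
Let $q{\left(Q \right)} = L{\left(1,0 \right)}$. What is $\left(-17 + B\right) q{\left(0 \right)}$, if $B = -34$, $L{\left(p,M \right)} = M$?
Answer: $0$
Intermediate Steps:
$q{\left(Q \right)} = 0$
$\left(-17 + B\right) q{\left(0 \right)} = \left(-17 - 34\right) 0 = \left(-51\right) 0 = 0$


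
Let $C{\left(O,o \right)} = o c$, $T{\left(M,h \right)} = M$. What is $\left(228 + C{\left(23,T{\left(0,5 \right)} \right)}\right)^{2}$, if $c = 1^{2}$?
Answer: $51984$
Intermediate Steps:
$c = 1$
$C{\left(O,o \right)} = o$ ($C{\left(O,o \right)} = o 1 = o$)
$\left(228 + C{\left(23,T{\left(0,5 \right)} \right)}\right)^{2} = \left(228 + 0\right)^{2} = 228^{2} = 51984$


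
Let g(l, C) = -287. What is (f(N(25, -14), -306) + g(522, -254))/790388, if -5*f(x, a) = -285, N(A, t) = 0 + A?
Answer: -115/395194 ≈ -0.00029100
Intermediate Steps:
N(A, t) = A
f(x, a) = 57 (f(x, a) = -1/5*(-285) = 57)
(f(N(25, -14), -306) + g(522, -254))/790388 = (57 - 287)/790388 = -230*1/790388 = -115/395194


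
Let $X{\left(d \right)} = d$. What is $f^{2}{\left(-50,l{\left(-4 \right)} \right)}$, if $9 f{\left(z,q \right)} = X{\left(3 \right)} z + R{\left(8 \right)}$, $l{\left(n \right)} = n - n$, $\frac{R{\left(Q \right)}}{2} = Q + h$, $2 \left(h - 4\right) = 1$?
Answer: $\frac{15625}{81} \approx 192.9$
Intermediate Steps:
$h = \frac{9}{2}$ ($h = 4 + \frac{1}{2} \cdot 1 = 4 + \frac{1}{2} = \frac{9}{2} \approx 4.5$)
$R{\left(Q \right)} = 9 + 2 Q$ ($R{\left(Q \right)} = 2 \left(Q + \frac{9}{2}\right) = 2 \left(\frac{9}{2} + Q\right) = 9 + 2 Q$)
$l{\left(n \right)} = 0$
$f{\left(z,q \right)} = \frac{25}{9} + \frac{z}{3}$ ($f{\left(z,q \right)} = \frac{3 z + \left(9 + 2 \cdot 8\right)}{9} = \frac{3 z + \left(9 + 16\right)}{9} = \frac{3 z + 25}{9} = \frac{25 + 3 z}{9} = \frac{25}{9} + \frac{z}{3}$)
$f^{2}{\left(-50,l{\left(-4 \right)} \right)} = \left(\frac{25}{9} + \frac{1}{3} \left(-50\right)\right)^{2} = \left(\frac{25}{9} - \frac{50}{3}\right)^{2} = \left(- \frac{125}{9}\right)^{2} = \frac{15625}{81}$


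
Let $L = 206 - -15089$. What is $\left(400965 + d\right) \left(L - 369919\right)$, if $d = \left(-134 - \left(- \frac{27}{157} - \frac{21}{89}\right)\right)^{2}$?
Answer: $- \frac{28997889758202014016}{195244729} \approx -1.4852 \cdot 10^{11}$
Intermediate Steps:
$L = 15295$ ($L = 206 + 15089 = 15295$)
$d = \frac{3484501689124}{195244729}$ ($d = \left(-134 - - \frac{5700}{13973}\right)^{2} = \left(-134 + \left(\frac{27}{157} + \frac{21}{89}\right)\right)^{2} = \left(-134 + \frac{5700}{13973}\right)^{2} = \left(- \frac{1866682}{13973}\right)^{2} = \frac{3484501689124}{195244729} \approx 17847.0$)
$\left(400965 + d\right) \left(L - 369919\right) = \left(400965 + \frac{3484501689124}{195244729}\right) \left(15295 - 369919\right) = \frac{81770804452609 \left(15295 - 369919\right)}{195244729} = \frac{81770804452609}{195244729} \left(-354624\right) = - \frac{28997889758202014016}{195244729}$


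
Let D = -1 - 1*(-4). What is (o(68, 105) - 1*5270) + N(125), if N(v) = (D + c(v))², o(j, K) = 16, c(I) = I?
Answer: 11130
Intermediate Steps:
D = 3 (D = -1 + 4 = 3)
N(v) = (3 + v)²
(o(68, 105) - 1*5270) + N(125) = (16 - 1*5270) + (3 + 125)² = (16 - 5270) + 128² = -5254 + 16384 = 11130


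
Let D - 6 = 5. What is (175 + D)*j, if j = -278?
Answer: -51708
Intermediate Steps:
D = 11 (D = 6 + 5 = 11)
(175 + D)*j = (175 + 11)*(-278) = 186*(-278) = -51708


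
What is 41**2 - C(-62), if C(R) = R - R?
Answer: 1681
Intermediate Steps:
C(R) = 0
41**2 - C(-62) = 41**2 - 1*0 = 1681 + 0 = 1681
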